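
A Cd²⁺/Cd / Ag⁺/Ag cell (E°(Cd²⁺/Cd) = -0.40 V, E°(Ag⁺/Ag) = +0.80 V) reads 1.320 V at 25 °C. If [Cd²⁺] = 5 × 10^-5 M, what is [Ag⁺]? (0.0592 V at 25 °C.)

0.75 M

From the Nernst equation, log Q = n(E° − E)/0.0592 = 2(1.20 − 1.320)/0.0592 = -4.054, so Q = 8.83 × 10^-5.
With Q = [Cd²⁺]/[Ag⁺]^2 and the known concentrations, [Ag⁺]^2 in the denominator gives [Ag⁺] = 0.75 M.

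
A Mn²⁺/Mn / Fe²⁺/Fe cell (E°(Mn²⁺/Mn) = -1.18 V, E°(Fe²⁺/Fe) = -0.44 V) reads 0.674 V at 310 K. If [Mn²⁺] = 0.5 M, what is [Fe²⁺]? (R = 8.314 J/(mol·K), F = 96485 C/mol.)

0.0036 M

From the Nernst equation, ln Q = nF(E° − E)/RT = 2×96485×(0.74 − 0.674)/(8.314×310) = 4.942, so Q = 140.
With Q = [Mn²⁺]/[Fe²⁺] and the known concentrations, [Fe²⁺] in the denominator gives [Fe²⁺] = 0.0036 M.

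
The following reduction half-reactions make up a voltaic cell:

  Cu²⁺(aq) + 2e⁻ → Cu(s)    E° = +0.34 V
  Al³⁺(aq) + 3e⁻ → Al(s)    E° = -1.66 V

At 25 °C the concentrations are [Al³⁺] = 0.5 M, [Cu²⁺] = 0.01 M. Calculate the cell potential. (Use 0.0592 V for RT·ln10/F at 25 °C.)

The Cu²⁺/Cu couple has the higher reduction potential and acts as the cathode, so E°_cell = +0.34 − (-1.66) = 2.00 V.
Balancing electrons gives n = 6; the reaction quotient is Q = [Al³⁺]^2/[Cu²⁺]^3 = 2.5 × 10^5.
At 25 °C, E = E° − (0.0592/n) log Q = 2.00 − (0.0592/6)(5.398) = 2.000 − 0.053 = 1.947 V.

1.95 V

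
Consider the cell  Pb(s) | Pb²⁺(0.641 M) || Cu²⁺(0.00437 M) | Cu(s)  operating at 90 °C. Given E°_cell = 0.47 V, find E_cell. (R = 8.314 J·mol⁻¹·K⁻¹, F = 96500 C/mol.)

Balancing electrons gives n = 2; the reaction quotient is Q = [Pb²⁺]/[Cu²⁺] = 147.
E = E° − (RT/nF) ln Q = 0.47 − (8.314×363)/(2×96500) × (4.988) = 0.470 − 0.078 = 0.392 V.

0.392 V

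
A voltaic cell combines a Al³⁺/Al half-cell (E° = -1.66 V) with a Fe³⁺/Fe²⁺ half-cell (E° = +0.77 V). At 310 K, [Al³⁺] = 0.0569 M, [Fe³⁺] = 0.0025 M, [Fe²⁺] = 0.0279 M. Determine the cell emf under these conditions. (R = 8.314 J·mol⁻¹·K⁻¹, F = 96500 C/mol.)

2.39 V

The Fe³⁺/Fe²⁺ couple has the higher reduction potential and acts as the cathode, so E°_cell = +0.77 − (-1.66) = 2.43 V.
Balancing electrons gives n = 3; the reaction quotient is Q = [Al³⁺]·[Fe²⁺]^3/[Fe³⁺]^3 = 79.1.
E = E° − (RT/nF) ln Q = 2.43 − (8.314×310)/(3×96500) × (4.371) = 2.430 − 0.039 = 2.391 V.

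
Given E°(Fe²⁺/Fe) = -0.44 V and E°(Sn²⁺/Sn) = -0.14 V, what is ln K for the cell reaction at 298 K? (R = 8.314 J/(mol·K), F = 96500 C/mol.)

E°_cell = -0.14 − (-0.44) = 0.30 V, with n = 2 electrons transferred.
At equilibrium E = 0, so the Nernst equation gives ln K = nFE°/RT = (2)(96500)(0.30)/((8.314)(298)) = 23.37.

ln K = 23.4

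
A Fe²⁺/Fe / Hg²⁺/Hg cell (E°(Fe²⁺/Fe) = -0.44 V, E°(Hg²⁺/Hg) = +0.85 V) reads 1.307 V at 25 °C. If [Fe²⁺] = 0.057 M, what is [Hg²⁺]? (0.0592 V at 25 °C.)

0.21 M

From the Nernst equation, log Q = n(E° − E)/0.0592 = 2(1.29 − 1.307)/0.0592 = -0.574, so Q = 0.266.
With Q = [Fe²⁺]/[Hg²⁺] and the known concentrations, [Hg²⁺] in the denominator gives [Hg²⁺] = 0.21 M.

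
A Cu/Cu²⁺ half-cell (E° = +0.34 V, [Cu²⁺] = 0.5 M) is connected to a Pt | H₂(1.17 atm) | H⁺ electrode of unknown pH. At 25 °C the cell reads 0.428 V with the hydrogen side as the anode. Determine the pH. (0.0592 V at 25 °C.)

E°_cell = 0.34 V and n = 2.
log Q = n(E° − E)/0.0592 = 2×(0.34 − 0.428)/0.0592 = -2.973.
With Q = [H⁺]^2 / ([Cu²⁺]·P(H₂)), solving for [H⁺] gives log[H⁺] = -1.603, so pH = 1.60.

pH = 1.60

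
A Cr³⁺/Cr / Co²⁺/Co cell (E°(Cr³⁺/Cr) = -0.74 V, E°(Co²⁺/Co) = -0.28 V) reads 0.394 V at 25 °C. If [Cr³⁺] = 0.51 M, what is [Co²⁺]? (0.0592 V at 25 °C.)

From the Nernst equation, log Q = n(E° − E)/0.0592 = 6(0.46 − 0.394)/0.0592 = 6.689, so Q = 4.89 × 10^6.
With Q = [Cr³⁺]^2/[Co²⁺]^3 and the known concentrations, [Co²⁺]^3 in the denominator gives [Co²⁺] = 0.0038 M.

0.0038 M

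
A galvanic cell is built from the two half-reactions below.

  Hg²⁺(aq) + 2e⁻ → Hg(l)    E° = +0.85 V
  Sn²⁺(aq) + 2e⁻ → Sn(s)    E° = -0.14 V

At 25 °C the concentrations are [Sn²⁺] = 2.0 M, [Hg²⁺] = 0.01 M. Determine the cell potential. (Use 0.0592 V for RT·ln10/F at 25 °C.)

0.922 V

The Hg²⁺/Hg couple has the higher reduction potential and acts as the cathode, so E°_cell = +0.85 − (-0.14) = 0.99 V.
Balancing electrons gives n = 2; the reaction quotient is Q = [Sn²⁺]/[Hg²⁺] = 200.
At 25 °C, E = E° − (0.0592/n) log Q = 0.99 − (0.0592/2)(2.301) = 0.990 − 0.068 = 0.922 V.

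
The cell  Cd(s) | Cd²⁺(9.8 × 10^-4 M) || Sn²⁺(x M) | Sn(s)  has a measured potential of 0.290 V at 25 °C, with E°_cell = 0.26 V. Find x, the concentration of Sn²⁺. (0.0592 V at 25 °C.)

From the Nernst equation, log Q = n(E° − E)/0.0592 = 2(0.26 − 0.290)/0.0592 = -1.014, so Q = 0.0969.
With Q = [Cd²⁺]/[Sn²⁺] and the known concentrations, [Sn²⁺] in the denominator gives [Sn²⁺] = 0.01 M.

0.01 M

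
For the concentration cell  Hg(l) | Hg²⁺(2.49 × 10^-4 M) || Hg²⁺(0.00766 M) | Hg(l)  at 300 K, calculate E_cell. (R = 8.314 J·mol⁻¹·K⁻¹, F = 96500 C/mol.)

Both half-cells are Hg²⁺/Hg, so E°_cell = 0. The concentrated side is the cathode; the cell reaction moves Hg²⁺ from high to low concentration with n = 2.
Q = [Hg²⁺]_dilute/[Hg²⁺]_conc = 2.49 × 10^-4/0.00766 = 0.0325.
E = 0 − (RT/nF) ln Q = −((8.314×300)/(2×96500))(-3.426) = 0.0443 V.

0.044 V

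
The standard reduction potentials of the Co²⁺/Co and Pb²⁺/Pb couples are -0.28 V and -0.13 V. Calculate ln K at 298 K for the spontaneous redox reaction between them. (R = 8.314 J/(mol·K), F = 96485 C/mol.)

ln K = 11.7

E°_cell = -0.13 − (-0.28) = 0.15 V, with n = 2 electrons transferred.
At equilibrium E = 0, so the Nernst equation gives ln K = nFE°/RT = (2)(96485)(0.15)/((8.314)(298)) = 11.68.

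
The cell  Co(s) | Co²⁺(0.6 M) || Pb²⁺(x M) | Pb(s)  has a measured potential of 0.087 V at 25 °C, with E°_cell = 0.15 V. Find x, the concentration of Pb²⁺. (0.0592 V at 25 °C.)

0.0045 M

From the Nernst equation, log Q = n(E° − E)/0.0592 = 2(0.15 − 0.087)/0.0592 = 2.128, so Q = 134.
With Q = [Co²⁺]/[Pb²⁺] and the known concentrations, [Pb²⁺] in the denominator gives [Pb²⁺] = 0.0045 M.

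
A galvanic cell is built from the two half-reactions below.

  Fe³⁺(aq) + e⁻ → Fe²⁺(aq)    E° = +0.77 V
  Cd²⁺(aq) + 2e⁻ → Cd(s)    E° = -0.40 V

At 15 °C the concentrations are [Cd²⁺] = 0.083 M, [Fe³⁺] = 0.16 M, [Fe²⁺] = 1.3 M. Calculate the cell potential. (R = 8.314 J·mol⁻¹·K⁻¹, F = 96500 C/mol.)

The Fe³⁺/Fe²⁺ couple has the higher reduction potential and acts as the cathode, so E°_cell = +0.77 − (-0.40) = 1.17 V.
Balancing electrons gives n = 2; the reaction quotient is Q = [Cd²⁺]·[Fe²⁺]^2/[Fe³⁺]^2 = 5.48.
E = E° − (RT/nF) ln Q = 1.17 − (8.314×288)/(2×96500) × (1.701) = 1.170 − 0.021 = 1.149 V.

1.15 V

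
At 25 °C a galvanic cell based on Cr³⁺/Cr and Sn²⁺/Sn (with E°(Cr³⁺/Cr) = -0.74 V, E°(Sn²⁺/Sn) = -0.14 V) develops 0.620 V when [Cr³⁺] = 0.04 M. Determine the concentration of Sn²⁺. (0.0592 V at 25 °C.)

From the Nernst equation, log Q = n(E° − E)/0.0592 = 6(0.60 − 0.620)/0.0592 = -2.027, so Q = 0.00940.
With Q = [Cr³⁺]^2/[Sn²⁺]^3 and the known concentrations, [Sn²⁺]^3 in the denominator gives [Sn²⁺] = 0.55 M.

0.55 M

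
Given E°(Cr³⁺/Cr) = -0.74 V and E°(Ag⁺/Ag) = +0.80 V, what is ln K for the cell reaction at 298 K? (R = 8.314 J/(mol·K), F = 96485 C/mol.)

E°_cell = +0.80 − (-0.74) = 1.54 V, with n = 3 electrons transferred.
At equilibrium E = 0, so the Nernst equation gives ln K = nFE°/RT = (3)(96485)(1.54)/((8.314)(298)) = 179.92.

ln K = 179.9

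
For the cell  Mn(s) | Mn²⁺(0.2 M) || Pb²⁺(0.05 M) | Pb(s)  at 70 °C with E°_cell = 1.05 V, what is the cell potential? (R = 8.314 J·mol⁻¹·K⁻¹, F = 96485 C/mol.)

Balancing electrons gives n = 2; the reaction quotient is Q = [Mn²⁺]/[Pb²⁺] = 4.00.
E = E° − (RT/nF) ln Q = 1.05 − (8.314×343)/(2×96485) × (1.386) = 1.050 − 0.020 = 1.030 V.

1.03 V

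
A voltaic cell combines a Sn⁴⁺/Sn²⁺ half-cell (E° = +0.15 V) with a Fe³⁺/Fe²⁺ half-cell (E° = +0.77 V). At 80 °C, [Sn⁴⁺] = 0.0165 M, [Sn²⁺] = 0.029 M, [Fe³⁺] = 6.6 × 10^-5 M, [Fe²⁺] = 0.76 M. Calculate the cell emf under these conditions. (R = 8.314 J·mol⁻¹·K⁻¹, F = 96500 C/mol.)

0.344 V

The Fe³⁺/Fe²⁺ couple has the higher reduction potential and acts as the cathode, so E°_cell = +0.77 − (+0.15) = 0.62 V.
Balancing electrons gives n = 2; the reaction quotient is Q = [Sn⁴⁺]·[Fe²⁺]^2/([Sn²⁺]·[Fe³⁺]^2) = 7.54 × 10^7.
E = E° − (RT/nF) ln Q = 0.62 − (8.314×353)/(2×96500) × (18.139) = 0.620 − 0.276 = 0.344 V.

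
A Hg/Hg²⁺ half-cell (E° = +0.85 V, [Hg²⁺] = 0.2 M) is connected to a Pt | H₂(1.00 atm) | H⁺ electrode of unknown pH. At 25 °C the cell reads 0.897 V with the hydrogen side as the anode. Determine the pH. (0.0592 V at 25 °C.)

pH = 1.14

E°_cell = 0.85 V and n = 2.
log Q = n(E° − E)/0.0592 = 2×(0.85 − 0.897)/0.0592 = -1.588.
With Q = [H⁺]^2 / ([Hg²⁺]·P(H₂)), solving for [H⁺] gives log[H⁺] = -1.143, so pH = 1.14.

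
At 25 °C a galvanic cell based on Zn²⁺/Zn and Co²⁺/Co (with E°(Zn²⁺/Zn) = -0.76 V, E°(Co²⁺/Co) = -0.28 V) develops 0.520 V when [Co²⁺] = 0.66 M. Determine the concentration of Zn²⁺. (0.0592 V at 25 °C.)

From the Nernst equation, log Q = n(E° − E)/0.0592 = 2(0.48 − 0.520)/0.0592 = -1.351, so Q = 0.0445.
With Q = [Zn²⁺]/[Co²⁺] and the known concentrations, [Zn²⁺] in the numerator gives [Zn²⁺] = 0.029 M.

0.029 M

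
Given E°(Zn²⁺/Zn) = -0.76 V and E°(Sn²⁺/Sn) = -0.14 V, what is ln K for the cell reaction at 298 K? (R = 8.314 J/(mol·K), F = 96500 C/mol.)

ln K = 48.3

E°_cell = -0.14 − (-0.76) = 0.62 V, with n = 2 electrons transferred.
At equilibrium E = 0, so the Nernst equation gives ln K = nFE°/RT = (2)(96500)(0.62)/((8.314)(298)) = 48.30.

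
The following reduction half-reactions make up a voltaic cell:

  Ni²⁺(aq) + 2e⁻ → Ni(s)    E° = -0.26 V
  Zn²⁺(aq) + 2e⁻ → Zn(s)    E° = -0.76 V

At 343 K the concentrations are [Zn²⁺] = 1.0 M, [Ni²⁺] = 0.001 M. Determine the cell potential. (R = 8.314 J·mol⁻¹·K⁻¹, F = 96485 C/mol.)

The Ni²⁺/Ni couple has the higher reduction potential and acts as the cathode, so E°_cell = -0.26 − (-0.76) = 0.50 V.
Balancing electrons gives n = 2; the reaction quotient is Q = [Zn²⁺]/[Ni²⁺] = 1000.
E = E° − (RT/nF) ln Q = 0.50 − (8.314×343)/(2×96485) × (6.908) = 0.500 − 0.102 = 0.398 V.

0.398 V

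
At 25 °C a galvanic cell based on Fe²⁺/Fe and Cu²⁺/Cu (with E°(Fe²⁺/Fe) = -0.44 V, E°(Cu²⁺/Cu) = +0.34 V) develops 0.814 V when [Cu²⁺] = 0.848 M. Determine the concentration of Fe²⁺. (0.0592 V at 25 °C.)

0.06 M

From the Nernst equation, log Q = n(E° − E)/0.0592 = 2(0.78 − 0.814)/0.0592 = -1.149, so Q = 0.0710.
With Q = [Fe²⁺]/[Cu²⁺] and the known concentrations, [Fe²⁺] in the numerator gives [Fe²⁺] = 0.06 M.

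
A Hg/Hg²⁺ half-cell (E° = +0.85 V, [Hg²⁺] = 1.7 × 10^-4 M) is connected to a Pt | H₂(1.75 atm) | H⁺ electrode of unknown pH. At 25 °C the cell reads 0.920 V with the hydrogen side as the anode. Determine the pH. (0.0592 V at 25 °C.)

E°_cell = 0.85 V and n = 2.
log Q = n(E° − E)/0.0592 = 2×(0.85 − 0.920)/0.0592 = -2.365.
With Q = [H⁺]^2 / ([Hg²⁺]·P(H₂)), solving for [H⁺] gives log[H⁺] = -2.946, so pH = 2.95.

pH = 2.95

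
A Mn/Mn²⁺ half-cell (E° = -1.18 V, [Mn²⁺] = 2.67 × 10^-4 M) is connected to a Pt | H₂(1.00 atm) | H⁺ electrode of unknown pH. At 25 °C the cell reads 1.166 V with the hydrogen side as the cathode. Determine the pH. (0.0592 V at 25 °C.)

E°_cell = 1.18 V and n = 2.
log Q = n(E° − E)/0.0592 = 2×(1.18 − 1.166)/0.0592 = 0.473.
With Q = [Mn²⁺]·P(H₂) / [H⁺]^2, solving for [H⁺] gives log[H⁺] = -2.023, so pH = 2.02.

pH = 2.02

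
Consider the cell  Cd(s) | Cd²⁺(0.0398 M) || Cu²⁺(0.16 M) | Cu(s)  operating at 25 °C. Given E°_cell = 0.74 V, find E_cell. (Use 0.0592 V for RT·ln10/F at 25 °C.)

Balancing electrons gives n = 2; the reaction quotient is Q = [Cd²⁺]/[Cu²⁺] = 0.249.
At 25 °C, E = E° − (0.0592/n) log Q = 0.74 − (0.0592/2)(-0.604) = 0.740 + 0.018 = 0.758 V.

0.758 V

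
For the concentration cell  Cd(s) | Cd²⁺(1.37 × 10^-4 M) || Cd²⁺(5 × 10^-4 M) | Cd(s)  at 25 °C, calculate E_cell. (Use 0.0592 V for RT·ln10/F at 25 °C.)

0.017 V

Both half-cells are Cd²⁺/Cd, so E°_cell = 0. The concentrated side is the cathode; the cell reaction moves Cd²⁺ from high to low concentration with n = 2.
Q = [Cd²⁺]_dilute/[Cd²⁺]_conc = 1.37 × 10^-4/5 × 10^-4 = 0.274.
E = 0 − (0.0592/2) log Q = −(0.0592/2)(-0.562) = 0.0166 V.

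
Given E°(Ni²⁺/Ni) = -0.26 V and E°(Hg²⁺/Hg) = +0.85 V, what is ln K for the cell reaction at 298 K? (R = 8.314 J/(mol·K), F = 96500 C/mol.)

E°_cell = +0.85 − (-0.26) = 1.11 V, with n = 2 electrons transferred.
At equilibrium E = 0, so the Nernst equation gives ln K = nFE°/RT = (2)(96500)(1.11)/((8.314)(298)) = 86.47.

ln K = 86.5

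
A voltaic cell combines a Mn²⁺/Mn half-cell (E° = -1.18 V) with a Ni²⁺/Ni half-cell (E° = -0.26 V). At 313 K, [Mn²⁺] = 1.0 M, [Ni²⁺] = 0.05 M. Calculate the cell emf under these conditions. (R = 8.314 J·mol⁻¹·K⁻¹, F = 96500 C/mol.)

The Ni²⁺/Ni couple has the higher reduction potential and acts as the cathode, so E°_cell = -0.26 − (-1.18) = 0.92 V.
Balancing electrons gives n = 2; the reaction quotient is Q = [Mn²⁺]/[Ni²⁺] = 20.0.
E = E° − (RT/nF) ln Q = 0.92 − (8.314×313)/(2×96500) × (2.996) = 0.920 − 0.040 = 0.880 V.

0.880 V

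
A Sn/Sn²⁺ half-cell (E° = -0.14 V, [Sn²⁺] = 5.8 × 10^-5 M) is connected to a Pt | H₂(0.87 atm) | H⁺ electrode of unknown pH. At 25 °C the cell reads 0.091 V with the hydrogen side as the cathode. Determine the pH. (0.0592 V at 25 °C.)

pH = 2.98

E°_cell = 0.14 V and n = 2.
log Q = n(E° − E)/0.0592 = 2×(0.14 − 0.091)/0.0592 = 1.655.
With Q = [Sn²⁺]·P(H₂) / [H⁺]^2, solving for [H⁺] gives log[H⁺] = -2.976, so pH = 2.98.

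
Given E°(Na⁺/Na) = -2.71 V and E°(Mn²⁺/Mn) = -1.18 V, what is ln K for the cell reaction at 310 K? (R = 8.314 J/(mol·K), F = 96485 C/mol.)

E°_cell = -1.18 − (-2.71) = 1.53 V, with n = 2 electrons transferred.
At equilibrium E = 0, so the Nernst equation gives ln K = nFE°/RT = (2)(96485)(1.53)/((8.314)(310)) = 114.55.

ln K = 114.6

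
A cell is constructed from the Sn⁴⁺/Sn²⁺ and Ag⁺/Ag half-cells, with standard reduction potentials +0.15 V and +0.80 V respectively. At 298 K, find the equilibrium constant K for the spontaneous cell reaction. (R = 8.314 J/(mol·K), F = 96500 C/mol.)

E°_cell = +0.80 − (+0.15) = 0.65 V, with n = 2 electrons transferred.
At equilibrium E = 0, so the Nernst equation gives ln K = nFE°/RT = (2)(96500)(0.65)/((8.314)(298)) = 50.63.
K = e^50.63 = 9.8 × 10^21.

9.8 × 10^21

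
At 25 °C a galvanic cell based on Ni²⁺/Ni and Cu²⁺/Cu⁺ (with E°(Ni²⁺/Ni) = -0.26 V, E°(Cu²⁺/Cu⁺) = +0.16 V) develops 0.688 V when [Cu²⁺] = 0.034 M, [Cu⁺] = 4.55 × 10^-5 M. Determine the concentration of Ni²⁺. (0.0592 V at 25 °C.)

From the Nernst equation, log Q = n(E° − E)/0.0592 = 2(0.42 − 0.688)/0.0592 = -9.054, so Q = 8.83 × 10^-10.
With Q = [Ni²⁺]·[Cu⁺]^2/[Cu²⁺]^2 and the known concentrations, [Ni²⁺] in the numerator gives [Ni²⁺] = 4.9 × 10^-4 M.

4.9 × 10^-4 M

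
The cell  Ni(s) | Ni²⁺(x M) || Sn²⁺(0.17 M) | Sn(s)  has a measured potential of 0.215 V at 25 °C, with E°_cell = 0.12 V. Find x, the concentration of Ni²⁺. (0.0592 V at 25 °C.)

From the Nernst equation, log Q = n(E° − E)/0.0592 = 2(0.12 − 0.215)/0.0592 = -3.209, so Q = 6.17 × 10^-4.
With Q = [Ni²⁺]/[Sn²⁺] and the known concentrations, [Ni²⁺] in the numerator gives [Ni²⁺] = 1 × 10^-4 M.

1 × 10^-4 M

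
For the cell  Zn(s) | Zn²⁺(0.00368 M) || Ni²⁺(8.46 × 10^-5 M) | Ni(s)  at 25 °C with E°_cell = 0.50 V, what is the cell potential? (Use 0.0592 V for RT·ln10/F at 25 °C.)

Balancing electrons gives n = 2; the reaction quotient is Q = [Zn²⁺]/[Ni²⁺] = 43.5.
At 25 °C, E = E° − (0.0592/n) log Q = 0.50 − (0.0592/2)(1.638) = 0.500 − 0.048 = 0.452 V.

0.452 V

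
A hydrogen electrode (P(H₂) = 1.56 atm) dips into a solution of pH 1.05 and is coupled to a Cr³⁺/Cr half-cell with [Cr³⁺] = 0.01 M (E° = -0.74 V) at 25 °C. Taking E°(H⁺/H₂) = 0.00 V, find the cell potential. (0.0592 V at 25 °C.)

The hydrogen couple is the cathode, so E°_cell = 0.74 V; n = 6.
[H⁺] = 10^(−1.05) = 0.089 M, and Q = [Cr³⁺]^2·P(H₂)^3 / [H⁺]^6 = 757.
E = E° − (0.0592/6) log Q = 0.74 − (0.0592/6)(2.879) = 0.712 V.

0.71 V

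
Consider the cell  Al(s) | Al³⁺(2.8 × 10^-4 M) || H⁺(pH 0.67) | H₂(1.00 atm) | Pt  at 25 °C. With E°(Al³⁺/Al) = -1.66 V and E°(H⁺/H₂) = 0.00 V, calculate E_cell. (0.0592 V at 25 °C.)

The hydrogen couple is the cathode, so E°_cell = 1.66 V; n = 6.
[H⁺] = 10^(−0.67) = 0.21 M, and Q = [Al³⁺]^2·P(H₂)^3 / [H⁺]^6 = 8.21 × 10^-4.
E = E° − (0.0592/6) log Q = 1.66 − (0.0592/6)(-3.086) = 1.690 V.

1.69 V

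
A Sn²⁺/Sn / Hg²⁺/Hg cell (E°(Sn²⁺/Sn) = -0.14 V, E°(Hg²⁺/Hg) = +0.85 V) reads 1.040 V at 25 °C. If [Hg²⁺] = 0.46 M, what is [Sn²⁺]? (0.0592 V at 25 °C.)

From the Nernst equation, log Q = n(E° − E)/0.0592 = 2(0.99 − 1.040)/0.0592 = -1.689, so Q = 0.0205.
With Q = [Sn²⁺]/[Hg²⁺] and the known concentrations, [Sn²⁺] in the numerator gives [Sn²⁺] = 0.0094 M.

0.0094 M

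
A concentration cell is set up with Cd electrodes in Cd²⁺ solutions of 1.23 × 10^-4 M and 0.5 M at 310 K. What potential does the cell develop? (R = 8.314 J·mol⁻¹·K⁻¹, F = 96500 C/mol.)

0.11 V

Both half-cells are Cd²⁺/Cd, so E°_cell = 0. The concentrated side is the cathode; the cell reaction moves Cd²⁺ from high to low concentration with n = 2.
Q = [Cd²⁺]_dilute/[Cd²⁺]_conc = 1.23 × 10^-4/0.5 = 2.46 × 10^-4.
E = 0 − (RT/nF) ln Q = −((8.314×310)/(2×96500))(-8.310) = 0.1110 V.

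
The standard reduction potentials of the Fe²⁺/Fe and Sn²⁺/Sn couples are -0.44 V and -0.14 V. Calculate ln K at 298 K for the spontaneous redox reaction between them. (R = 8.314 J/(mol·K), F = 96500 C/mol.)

ln K = 23.4

E°_cell = -0.14 − (-0.44) = 0.30 V, with n = 2 electrons transferred.
At equilibrium E = 0, so the Nernst equation gives ln K = nFE°/RT = (2)(96500)(0.30)/((8.314)(298)) = 23.37.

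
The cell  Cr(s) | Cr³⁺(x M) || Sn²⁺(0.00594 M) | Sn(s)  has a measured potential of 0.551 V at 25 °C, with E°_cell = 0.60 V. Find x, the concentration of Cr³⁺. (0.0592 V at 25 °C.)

0.14 M

From the Nernst equation, log Q = n(E° − E)/0.0592 = 6(0.60 − 0.551)/0.0592 = 4.966, so Q = 9.25 × 10^4.
With Q = [Cr³⁺]^2/[Sn²⁺]^3 and the known concentrations, [Cr³⁺]^2 in the numerator gives [Cr³⁺] = 0.14 M.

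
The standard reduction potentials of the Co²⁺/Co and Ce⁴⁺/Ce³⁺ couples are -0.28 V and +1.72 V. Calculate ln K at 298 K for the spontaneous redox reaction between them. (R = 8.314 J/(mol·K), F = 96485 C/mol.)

E°_cell = +1.72 − (-0.28) = 2.00 V, with n = 2 electrons transferred.
At equilibrium E = 0, so the Nernst equation gives ln K = nFE°/RT = (2)(96485)(2.00)/((8.314)(298)) = 155.77.

ln K = 155.8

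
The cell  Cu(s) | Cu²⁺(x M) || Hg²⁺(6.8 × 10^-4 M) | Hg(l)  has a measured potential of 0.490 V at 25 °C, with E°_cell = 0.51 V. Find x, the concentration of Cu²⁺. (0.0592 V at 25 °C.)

0.0032 M

From the Nernst equation, log Q = n(E° − E)/0.0592 = 2(0.51 − 0.490)/0.0592 = 0.676, so Q = 4.74.
With Q = [Cu²⁺]/[Hg²⁺] and the known concentrations, [Cu²⁺] in the numerator gives [Cu²⁺] = 0.0032 M.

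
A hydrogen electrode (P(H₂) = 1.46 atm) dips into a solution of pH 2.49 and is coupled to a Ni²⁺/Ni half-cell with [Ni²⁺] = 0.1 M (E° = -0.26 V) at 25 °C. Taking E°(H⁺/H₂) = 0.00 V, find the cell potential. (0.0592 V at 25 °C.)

The hydrogen couple is the cathode, so E°_cell = 0.26 V; n = 2.
[H⁺] = 10^(−2.49) = 0.0032 M, and Q = [Ni²⁺]·P(H₂) / [H⁺]^2 = 1.39 × 10^4.
E = E° − (0.0592/2) log Q = 0.26 − (0.0592/2)(4.144) = 0.137 V.

0.14 V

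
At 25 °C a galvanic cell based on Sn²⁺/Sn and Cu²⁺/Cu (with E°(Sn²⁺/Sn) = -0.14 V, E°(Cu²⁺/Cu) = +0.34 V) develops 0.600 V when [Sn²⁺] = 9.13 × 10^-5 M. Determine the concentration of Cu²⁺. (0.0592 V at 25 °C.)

From the Nernst equation, log Q = n(E° − E)/0.0592 = 2(0.48 − 0.600)/0.0592 = -4.054, so Q = 8.83 × 10^-5.
With Q = [Sn²⁺]/[Cu²⁺] and the known concentrations, [Cu²⁺] in the denominator gives [Cu²⁺] = 1.0 M.

1.0 M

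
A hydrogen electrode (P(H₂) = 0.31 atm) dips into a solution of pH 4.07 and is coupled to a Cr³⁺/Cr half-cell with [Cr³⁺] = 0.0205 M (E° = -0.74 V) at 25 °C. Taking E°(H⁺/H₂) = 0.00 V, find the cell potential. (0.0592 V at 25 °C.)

The hydrogen couple is the cathode, so E°_cell = 0.74 V; n = 6.
[H⁺] = 10^(−4.07) = 8.5 × 10^-5 M, and Q = [Cr³⁺]^2·P(H₂)^3 / [H⁺]^6 = 3.29 × 10^19.
E = E° − (0.0592/6) log Q = 0.74 − (0.0592/6)(19.518) = 0.547 V.

0.55 V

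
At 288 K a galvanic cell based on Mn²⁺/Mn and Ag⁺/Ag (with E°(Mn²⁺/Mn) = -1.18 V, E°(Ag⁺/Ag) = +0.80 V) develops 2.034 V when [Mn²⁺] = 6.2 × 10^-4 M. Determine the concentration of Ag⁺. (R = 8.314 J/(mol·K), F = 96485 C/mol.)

0.22 M

From the Nernst equation, ln Q = nF(E° − E)/RT = 2×96485×(1.98 − 2.034)/(8.314×288) = -4.352, so Q = 0.0129.
With Q = [Mn²⁺]/[Ag⁺]^2 and the known concentrations, [Ag⁺]^2 in the denominator gives [Ag⁺] = 0.22 M.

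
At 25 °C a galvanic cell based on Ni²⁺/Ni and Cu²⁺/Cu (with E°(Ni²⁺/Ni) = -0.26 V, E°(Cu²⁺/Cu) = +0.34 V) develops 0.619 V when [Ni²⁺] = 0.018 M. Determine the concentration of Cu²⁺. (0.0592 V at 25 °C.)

From the Nernst equation, log Q = n(E° − E)/0.0592 = 2(0.60 − 0.619)/0.0592 = -0.642, so Q = 0.228.
With Q = [Ni²⁺]/[Cu²⁺] and the known concentrations, [Cu²⁺] in the denominator gives [Cu²⁺] = 0.079 M.

0.079 M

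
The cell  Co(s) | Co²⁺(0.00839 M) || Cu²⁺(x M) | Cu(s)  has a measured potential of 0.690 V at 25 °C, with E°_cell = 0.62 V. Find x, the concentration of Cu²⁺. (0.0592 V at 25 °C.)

From the Nernst equation, log Q = n(E° − E)/0.0592 = 2(0.62 − 0.690)/0.0592 = -2.365, so Q = 0.00432.
With Q = [Co²⁺]/[Cu²⁺] and the known concentrations, [Cu²⁺] in the denominator gives [Cu²⁺] = 1.9 M.

1.9 M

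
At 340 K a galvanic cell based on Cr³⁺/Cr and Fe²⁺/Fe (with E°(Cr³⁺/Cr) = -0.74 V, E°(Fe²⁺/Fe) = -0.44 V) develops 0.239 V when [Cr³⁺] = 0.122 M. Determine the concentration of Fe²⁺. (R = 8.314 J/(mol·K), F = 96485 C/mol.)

From the Nernst equation, ln Q = nF(E° − E)/RT = 6×96485×(0.30 − 0.239)/(8.314×340) = 12.493, so Q = 2.66 × 10^5.
With Q = [Cr³⁺]^2/[Fe²⁺]^3 and the known concentrations, [Fe²⁺]^3 in the denominator gives [Fe²⁺] = 0.0038 M.

0.0038 M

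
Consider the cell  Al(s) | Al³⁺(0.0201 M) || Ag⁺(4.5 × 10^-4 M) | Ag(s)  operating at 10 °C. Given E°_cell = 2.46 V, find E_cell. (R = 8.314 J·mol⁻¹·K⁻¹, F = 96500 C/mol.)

2.30 V

Balancing electrons gives n = 3; the reaction quotient is Q = [Al³⁺]/[Ag⁺]^3 = 2.21 × 10^8.
E = E° − (RT/nF) ln Q = 2.46 − (8.314×283)/(3×96500) × (19.212) = 2.460 − 0.156 = 2.304 V.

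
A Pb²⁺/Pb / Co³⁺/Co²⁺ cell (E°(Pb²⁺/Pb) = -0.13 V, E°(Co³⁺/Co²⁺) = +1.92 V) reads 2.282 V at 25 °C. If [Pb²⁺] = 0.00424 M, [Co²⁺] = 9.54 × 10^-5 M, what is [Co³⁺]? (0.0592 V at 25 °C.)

From the Nernst equation, log Q = n(E° − E)/0.0592 = 2(2.05 − 2.282)/0.0592 = -7.838, so Q = 1.45 × 10^-8.
With Q = [Pb²⁺]·[Co²⁺]^2/[Co³⁺]^2 and the known concentrations, [Co³⁺]^2 in the denominator gives [Co³⁺] = 0.052 M.

0.052 M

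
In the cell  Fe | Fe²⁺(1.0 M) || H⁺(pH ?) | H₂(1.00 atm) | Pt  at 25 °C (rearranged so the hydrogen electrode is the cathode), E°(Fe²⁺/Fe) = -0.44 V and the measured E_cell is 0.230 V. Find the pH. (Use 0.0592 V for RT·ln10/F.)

pH = 3.55

E°_cell = 0.44 V and n = 2.
log Q = n(E° − E)/0.0592 = 2×(0.44 − 0.230)/0.0592 = 7.095.
With Q = [Fe²⁺]·P(H₂) / [H⁺]^2, solving for [H⁺] gives log[H⁺] = -3.547, so pH = 3.55.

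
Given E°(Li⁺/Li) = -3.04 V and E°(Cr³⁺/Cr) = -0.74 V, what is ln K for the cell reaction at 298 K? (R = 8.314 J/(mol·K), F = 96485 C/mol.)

ln K = 268.7

E°_cell = -0.74 − (-3.04) = 2.30 V, with n = 3 electrons transferred.
At equilibrium E = 0, so the Nernst equation gives ln K = nFE°/RT = (3)(96485)(2.30)/((8.314)(298)) = 268.71.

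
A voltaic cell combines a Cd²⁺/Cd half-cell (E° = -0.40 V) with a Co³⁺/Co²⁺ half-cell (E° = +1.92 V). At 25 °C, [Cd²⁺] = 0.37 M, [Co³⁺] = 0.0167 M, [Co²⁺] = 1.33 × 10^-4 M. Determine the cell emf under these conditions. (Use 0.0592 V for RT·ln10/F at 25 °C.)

The Co³⁺/Co²⁺ couple has the higher reduction potential and acts as the cathode, so E°_cell = +1.92 − (-0.40) = 2.32 V.
Balancing electrons gives n = 2; the reaction quotient is Q = [Cd²⁺]·[Co²⁺]^2/[Co³⁺]^2 = 2.35 × 10^-5.
At 25 °C, E = E° − (0.0592/n) log Q = 2.32 − (0.0592/2)(-4.630) = 2.320 + 0.137 = 2.457 V.

2.46 V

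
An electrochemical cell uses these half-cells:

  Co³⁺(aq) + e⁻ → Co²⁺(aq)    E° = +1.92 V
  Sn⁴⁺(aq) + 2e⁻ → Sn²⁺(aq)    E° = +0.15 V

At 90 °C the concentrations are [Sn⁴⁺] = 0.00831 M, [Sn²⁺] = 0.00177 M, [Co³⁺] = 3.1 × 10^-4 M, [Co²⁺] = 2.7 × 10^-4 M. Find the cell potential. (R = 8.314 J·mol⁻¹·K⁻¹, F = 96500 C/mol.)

The Co³⁺/Co²⁺ couple has the higher reduction potential and acts as the cathode, so E°_cell = +1.92 − (+0.15) = 1.77 V.
Balancing electrons gives n = 2; the reaction quotient is Q = [Sn⁴⁺]·[Co²⁺]^2/([Sn²⁺]·[Co³⁺]^2) = 3.56.
E = E° − (RT/nF) ln Q = 1.77 − (8.314×363)/(2×96500) × (1.270) = 1.770 − 0.020 = 1.750 V.

1.75 V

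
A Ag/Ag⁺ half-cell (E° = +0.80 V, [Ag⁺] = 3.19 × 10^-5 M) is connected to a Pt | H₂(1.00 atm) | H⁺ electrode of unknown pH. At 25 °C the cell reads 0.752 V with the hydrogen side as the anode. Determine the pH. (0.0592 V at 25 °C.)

pH = 3.69

E°_cell = 0.80 V and n = 2.
log Q = n(E° − E)/0.0592 = 2×(0.80 − 0.752)/0.0592 = 1.622.
With Q = [H⁺]^2 / ([Ag⁺]^2·P(H₂)), solving for [H⁺] gives log[H⁺] = -3.685, so pH = 3.69.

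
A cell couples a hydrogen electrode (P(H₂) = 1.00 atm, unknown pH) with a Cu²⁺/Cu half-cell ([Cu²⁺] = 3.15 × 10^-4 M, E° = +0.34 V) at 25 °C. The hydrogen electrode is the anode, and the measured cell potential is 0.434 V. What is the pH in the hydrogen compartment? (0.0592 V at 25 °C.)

pH = 3.34

E°_cell = 0.34 V and n = 2.
log Q = n(E° − E)/0.0592 = 2×(0.34 − 0.434)/0.0592 = -3.176.
With Q = [H⁺]^2 / ([Cu²⁺]·P(H₂)), solving for [H⁺] gives log[H⁺] = -3.339, so pH = 3.34.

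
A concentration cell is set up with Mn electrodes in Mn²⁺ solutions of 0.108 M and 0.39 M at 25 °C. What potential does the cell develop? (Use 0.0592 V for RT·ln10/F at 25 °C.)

Both half-cells are Mn²⁺/Mn, so E°_cell = 0. The concentrated side is the cathode; the cell reaction moves Mn²⁺ from high to low concentration with n = 2.
Q = [Mn²⁺]_dilute/[Mn²⁺]_conc = 0.108/0.39 = 0.277.
E = 0 − (0.0592/2) log Q = −(0.0592/2)(-0.558) = 0.0165 V.

0.017 V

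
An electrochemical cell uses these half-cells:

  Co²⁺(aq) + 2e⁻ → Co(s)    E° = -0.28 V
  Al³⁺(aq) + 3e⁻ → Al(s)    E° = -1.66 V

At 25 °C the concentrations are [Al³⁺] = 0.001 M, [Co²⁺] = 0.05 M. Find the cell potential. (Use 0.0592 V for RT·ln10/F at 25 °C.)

The Co²⁺/Co couple has the higher reduction potential and acts as the cathode, so E°_cell = -0.28 − (-1.66) = 1.38 V.
Balancing electrons gives n = 6; the reaction quotient is Q = [Al³⁺]^2/[Co²⁺]^3 = 0.00800.
At 25 °C, E = E° − (0.0592/n) log Q = 1.38 − (0.0592/6)(-2.097) = 1.380 + 0.021 = 1.401 V.

1.40 V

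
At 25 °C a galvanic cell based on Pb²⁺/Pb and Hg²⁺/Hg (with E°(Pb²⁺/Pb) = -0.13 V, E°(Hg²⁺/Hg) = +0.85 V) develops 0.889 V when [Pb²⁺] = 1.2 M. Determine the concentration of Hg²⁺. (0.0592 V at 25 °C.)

0.001 M

From the Nernst equation, log Q = n(E° − E)/0.0592 = 2(0.98 − 0.889)/0.0592 = 3.074, so Q = 1190.
With Q = [Pb²⁺]/[Hg²⁺] and the known concentrations, [Hg²⁺] in the denominator gives [Hg²⁺] = 0.001 M.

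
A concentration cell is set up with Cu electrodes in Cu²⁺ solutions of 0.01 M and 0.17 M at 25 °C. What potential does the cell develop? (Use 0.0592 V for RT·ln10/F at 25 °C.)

Both half-cells are Cu²⁺/Cu, so E°_cell = 0. The concentrated side is the cathode; the cell reaction moves Cu²⁺ from high to low concentration with n = 2.
Q = [Cu²⁺]_dilute/[Cu²⁺]_conc = 0.01/0.17 = 0.0588.
E = 0 − (0.0592/2) log Q = −(0.0592/2)(-1.230) = 0.0364 V.

0.036 V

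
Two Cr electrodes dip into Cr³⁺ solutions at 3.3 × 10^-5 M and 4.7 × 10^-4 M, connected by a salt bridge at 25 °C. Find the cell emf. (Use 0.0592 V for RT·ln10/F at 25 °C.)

0.023 V

Both half-cells are Cr³⁺/Cr, so E°_cell = 0. The concentrated side is the cathode; the cell reaction moves Cr³⁺ from high to low concentration with n = 3.
Q = [Cr³⁺]_dilute/[Cr³⁺]_conc = 3.3 × 10^-5/4.7 × 10^-4 = 0.0702.
E = 0 − (0.0592/3) log Q = −(0.0592/3)(-1.154) = 0.0228 V.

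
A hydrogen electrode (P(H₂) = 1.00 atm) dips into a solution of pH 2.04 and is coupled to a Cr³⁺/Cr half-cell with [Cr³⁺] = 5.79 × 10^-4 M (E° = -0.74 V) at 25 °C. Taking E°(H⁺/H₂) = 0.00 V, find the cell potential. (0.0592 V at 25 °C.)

0.68 V

The hydrogen couple is the cathode, so E°_cell = 0.74 V; n = 6.
[H⁺] = 10^(−2.04) = 0.0091 M, and Q = [Cr³⁺]^2·P(H₂)^3 / [H⁺]^6 = 5.83 × 10^5.
E = E° − (0.0592/6) log Q = 0.74 − (0.0592/6)(5.765) = 0.683 V.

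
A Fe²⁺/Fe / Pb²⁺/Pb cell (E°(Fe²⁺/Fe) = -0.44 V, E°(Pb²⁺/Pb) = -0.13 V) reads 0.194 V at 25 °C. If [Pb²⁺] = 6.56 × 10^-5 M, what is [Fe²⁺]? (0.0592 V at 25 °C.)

0.54 M

From the Nernst equation, log Q = n(E° − E)/0.0592 = 2(0.31 − 0.194)/0.0592 = 3.919, so Q = 8300.
With Q = [Fe²⁺]/[Pb²⁺] and the known concentrations, [Fe²⁺] in the numerator gives [Fe²⁺] = 0.54 M.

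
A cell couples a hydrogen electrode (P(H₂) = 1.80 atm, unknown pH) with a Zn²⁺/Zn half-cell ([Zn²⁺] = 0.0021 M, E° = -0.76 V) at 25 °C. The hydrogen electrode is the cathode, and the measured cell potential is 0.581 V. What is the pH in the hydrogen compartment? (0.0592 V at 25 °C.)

pH = 4.23

E°_cell = 0.76 V and n = 2.
log Q = n(E° − E)/0.0592 = 2×(0.76 − 0.581)/0.0592 = 6.047.
With Q = [Zn²⁺]·P(H₂) / [H⁺]^2, solving for [H⁺] gives log[H⁺] = -4.235, so pH = 4.23.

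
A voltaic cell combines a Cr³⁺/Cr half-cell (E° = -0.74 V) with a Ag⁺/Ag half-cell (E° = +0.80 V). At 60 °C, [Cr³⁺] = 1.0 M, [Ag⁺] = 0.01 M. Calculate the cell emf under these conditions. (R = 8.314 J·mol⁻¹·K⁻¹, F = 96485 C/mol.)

1.41 V

The Ag⁺/Ag couple has the higher reduction potential and acts as the cathode, so E°_cell = +0.80 − (-0.74) = 1.54 V.
Balancing electrons gives n = 3; the reaction quotient is Q = [Cr³⁺]/[Ag⁺]^3 = 1 × 10^6.
E = E° − (RT/nF) ln Q = 1.54 − (8.314×333)/(3×96485) × (13.816) = 1.540 − 0.132 = 1.408 V.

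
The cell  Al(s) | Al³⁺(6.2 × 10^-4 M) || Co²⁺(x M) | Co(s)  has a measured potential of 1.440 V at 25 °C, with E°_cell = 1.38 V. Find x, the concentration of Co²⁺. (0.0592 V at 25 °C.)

From the Nernst equation, log Q = n(E° − E)/0.0592 = 6(1.38 − 1.440)/0.0592 = -6.081, so Q = 8.3 × 10^-7.
With Q = [Al³⁺]^2/[Co²⁺]^3 and the known concentrations, [Co²⁺]^3 in the denominator gives [Co²⁺] = 0.77 M.

0.77 M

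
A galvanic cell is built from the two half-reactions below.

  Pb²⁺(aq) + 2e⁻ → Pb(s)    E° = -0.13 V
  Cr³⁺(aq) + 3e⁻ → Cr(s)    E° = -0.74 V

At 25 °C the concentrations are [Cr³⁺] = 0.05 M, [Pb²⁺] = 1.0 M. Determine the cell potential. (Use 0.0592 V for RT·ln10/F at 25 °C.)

The Pb²⁺/Pb couple has the higher reduction potential and acts as the cathode, so E°_cell = -0.13 − (-0.74) = 0.61 V.
Balancing electrons gives n = 6; the reaction quotient is Q = [Cr³⁺]^2/[Pb²⁺]^3 = 0.00250.
At 25 °C, E = E° − (0.0592/n) log Q = 0.61 − (0.0592/6)(-2.602) = 0.610 + 0.026 = 0.636 V.

0.636 V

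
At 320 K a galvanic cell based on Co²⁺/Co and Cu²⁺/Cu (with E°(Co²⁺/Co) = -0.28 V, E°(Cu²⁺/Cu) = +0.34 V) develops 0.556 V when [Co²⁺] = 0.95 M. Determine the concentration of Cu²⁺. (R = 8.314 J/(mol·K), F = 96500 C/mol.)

From the Nernst equation, ln Q = nF(E° − E)/RT = 2×96500×(0.62 − 0.556)/(8.314×320) = 4.643, so Q = 104.
With Q = [Co²⁺]/[Cu²⁺] and the known concentrations, [Cu²⁺] in the denominator gives [Cu²⁺] = 0.0091 M.

0.0091 M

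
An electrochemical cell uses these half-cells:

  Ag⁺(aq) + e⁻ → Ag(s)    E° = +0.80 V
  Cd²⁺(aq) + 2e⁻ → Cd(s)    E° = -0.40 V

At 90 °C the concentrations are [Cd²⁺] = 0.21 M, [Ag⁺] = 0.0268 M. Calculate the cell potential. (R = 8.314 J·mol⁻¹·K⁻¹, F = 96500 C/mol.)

The Ag⁺/Ag couple has the higher reduction potential and acts as the cathode, so E°_cell = +0.80 − (-0.40) = 1.20 V.
Balancing electrons gives n = 2; the reaction quotient is Q = [Cd²⁺]/[Ag⁺]^2 = 292.
E = E° − (RT/nF) ln Q = 1.20 − (8.314×363)/(2×96500) × (5.678) = 1.200 − 0.089 = 1.111 V.

1.11 V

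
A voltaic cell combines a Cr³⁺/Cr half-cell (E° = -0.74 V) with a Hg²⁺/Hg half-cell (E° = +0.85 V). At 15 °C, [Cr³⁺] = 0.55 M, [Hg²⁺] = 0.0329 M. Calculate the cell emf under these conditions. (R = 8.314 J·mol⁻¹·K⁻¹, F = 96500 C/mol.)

The Hg²⁺/Hg couple has the higher reduction potential and acts as the cathode, so E°_cell = +0.85 − (-0.74) = 1.59 V.
Balancing electrons gives n = 6; the reaction quotient is Q = [Cr³⁺]^2/[Hg²⁺]^3 = 8490.
E = E° − (RT/nF) ln Q = 1.59 − (8.314×288)/(6×96500) × (9.047) = 1.590 − 0.037 = 1.553 V.

1.55 V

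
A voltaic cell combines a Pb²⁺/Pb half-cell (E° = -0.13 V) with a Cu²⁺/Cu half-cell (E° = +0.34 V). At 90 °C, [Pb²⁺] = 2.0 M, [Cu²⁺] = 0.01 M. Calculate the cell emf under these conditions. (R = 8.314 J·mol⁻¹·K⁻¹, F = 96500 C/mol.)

The Cu²⁺/Cu couple has the higher reduction potential and acts as the cathode, so E°_cell = +0.34 − (-0.13) = 0.47 V.
Balancing electrons gives n = 2; the reaction quotient is Q = [Pb²⁺]/[Cu²⁺] = 200.
E = E° − (RT/nF) ln Q = 0.47 − (8.314×363)/(2×96500) × (5.298) = 0.470 − 0.083 = 0.387 V.

0.387 V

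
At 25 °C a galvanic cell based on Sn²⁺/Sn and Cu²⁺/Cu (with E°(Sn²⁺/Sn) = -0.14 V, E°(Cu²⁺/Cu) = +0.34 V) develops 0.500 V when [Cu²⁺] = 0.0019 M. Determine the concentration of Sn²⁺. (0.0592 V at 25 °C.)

From the Nernst equation, log Q = n(E° − E)/0.0592 = 2(0.48 − 0.500)/0.0592 = -0.676, so Q = 0.211.
With Q = [Sn²⁺]/[Cu²⁺] and the known concentrations, [Sn²⁺] in the numerator gives [Sn²⁺] = 4 × 10^-4 M.

4 × 10^-4 M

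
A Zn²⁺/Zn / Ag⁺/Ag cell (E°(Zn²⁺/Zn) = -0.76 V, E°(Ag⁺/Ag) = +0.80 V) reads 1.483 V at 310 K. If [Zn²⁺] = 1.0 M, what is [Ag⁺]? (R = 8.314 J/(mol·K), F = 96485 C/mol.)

0.056 M

From the Nernst equation, ln Q = nF(E° − E)/RT = 2×96485×(1.56 − 1.483)/(8.314×310) = 5.765, so Q = 319.
With Q = [Zn²⁺]/[Ag⁺]^2 and the known concentrations, [Ag⁺]^2 in the denominator gives [Ag⁺] = 0.056 M.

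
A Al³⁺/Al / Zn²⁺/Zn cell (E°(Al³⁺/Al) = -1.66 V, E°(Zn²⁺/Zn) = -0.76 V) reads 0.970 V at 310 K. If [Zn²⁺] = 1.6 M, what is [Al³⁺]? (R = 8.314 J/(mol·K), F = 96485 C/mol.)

7.8 × 10^-4 M

From the Nernst equation, ln Q = nF(E° − E)/RT = 6×96485×(0.90 − 0.970)/(8.314×310) = -15.723, so Q = 1.48 × 10^-7.
With Q = [Al³⁺]^2/[Zn²⁺]^3 and the known concentrations, [Al³⁺]^2 in the numerator gives [Al³⁺] = 7.8 × 10^-4 M.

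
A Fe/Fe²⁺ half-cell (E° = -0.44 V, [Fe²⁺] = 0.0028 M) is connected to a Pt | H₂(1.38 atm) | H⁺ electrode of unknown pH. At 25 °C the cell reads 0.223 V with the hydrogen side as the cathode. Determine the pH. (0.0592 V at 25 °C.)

E°_cell = 0.44 V and n = 2.
log Q = n(E° − E)/0.0592 = 2×(0.44 − 0.223)/0.0592 = 7.331.
With Q = [Fe²⁺]·P(H₂) / [H⁺]^2, solving for [H⁺] gives log[H⁺] = -4.872, so pH = 4.87.

pH = 4.87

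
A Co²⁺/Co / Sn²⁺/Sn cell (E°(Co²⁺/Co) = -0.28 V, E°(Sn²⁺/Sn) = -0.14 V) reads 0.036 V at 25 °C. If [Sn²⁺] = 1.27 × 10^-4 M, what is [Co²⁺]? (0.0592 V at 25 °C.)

From the Nernst equation, log Q = n(E° − E)/0.0592 = 2(0.14 − 0.036)/0.0592 = 3.514, so Q = 3260.
With Q = [Co²⁺]/[Sn²⁺] and the known concentrations, [Co²⁺] in the numerator gives [Co²⁺] = 0.41 M.

0.41 M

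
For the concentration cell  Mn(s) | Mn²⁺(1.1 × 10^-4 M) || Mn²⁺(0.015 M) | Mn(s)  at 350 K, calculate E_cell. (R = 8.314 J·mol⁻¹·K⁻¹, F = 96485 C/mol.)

Both half-cells are Mn²⁺/Mn, so E°_cell = 0. The concentrated side is the cathode; the cell reaction moves Mn²⁺ from high to low concentration with n = 2.
Q = [Mn²⁺]_dilute/[Mn²⁺]_conc = 1.1 × 10^-4/0.015 = 0.00733.
E = 0 − (RT/nF) ln Q = −((8.314×350)/(2×96485))(-4.915) = 0.0741 V.

0.074 V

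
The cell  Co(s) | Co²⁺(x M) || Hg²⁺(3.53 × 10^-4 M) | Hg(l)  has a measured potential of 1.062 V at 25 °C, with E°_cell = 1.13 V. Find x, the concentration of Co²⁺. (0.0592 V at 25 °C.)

From the Nernst equation, log Q = n(E° − E)/0.0592 = 2(1.13 − 1.062)/0.0592 = 2.297, so Q = 198.
With Q = [Co²⁺]/[Hg²⁺] and the known concentrations, [Co²⁺] in the numerator gives [Co²⁺] = 0.07 M.

0.07 M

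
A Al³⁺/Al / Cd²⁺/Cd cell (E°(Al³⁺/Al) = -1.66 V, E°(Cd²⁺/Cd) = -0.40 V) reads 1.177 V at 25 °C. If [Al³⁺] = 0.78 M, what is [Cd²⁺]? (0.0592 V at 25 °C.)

From the Nernst equation, log Q = n(E° − E)/0.0592 = 6(1.26 − 1.177)/0.0592 = 8.412, so Q = 2.58 × 10^8.
With Q = [Al³⁺]^2/[Cd²⁺]^3 and the known concentrations, [Cd²⁺]^3 in the denominator gives [Cd²⁺] = 0.0013 M.

0.0013 M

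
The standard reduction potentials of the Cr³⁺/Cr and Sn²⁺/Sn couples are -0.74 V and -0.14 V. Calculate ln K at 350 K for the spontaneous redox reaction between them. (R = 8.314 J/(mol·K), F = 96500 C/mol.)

ln K = 119.4

E°_cell = -0.14 − (-0.74) = 0.60 V, with n = 6 electrons transferred.
At equilibrium E = 0, so the Nernst equation gives ln K = nFE°/RT = (6)(96500)(0.60)/((8.314)(350)) = 119.39.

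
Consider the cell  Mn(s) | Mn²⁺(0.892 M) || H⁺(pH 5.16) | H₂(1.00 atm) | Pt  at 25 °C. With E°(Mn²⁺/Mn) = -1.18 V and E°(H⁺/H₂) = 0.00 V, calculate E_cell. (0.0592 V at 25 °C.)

0.88 V

The hydrogen couple is the cathode, so E°_cell = 1.18 V; n = 2.
[H⁺] = 10^(−5.16) = 6.9 × 10^-6 M, and Q = [Mn²⁺]·P(H₂) / [H⁺]^2 = 1.86 × 10^10.
E = E° − (0.0592/2) log Q = 1.18 − (0.0592/2)(10.270) = 0.876 V.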